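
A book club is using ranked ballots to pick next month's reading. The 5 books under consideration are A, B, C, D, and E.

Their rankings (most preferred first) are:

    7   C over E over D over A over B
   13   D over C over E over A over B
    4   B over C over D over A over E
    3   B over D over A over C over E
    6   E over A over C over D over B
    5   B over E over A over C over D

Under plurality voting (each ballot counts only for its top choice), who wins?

First-place vote totals:
  A: 0
  B: 12
  C: 7
  D: 13
  E: 6
D has the most first-place votes.

D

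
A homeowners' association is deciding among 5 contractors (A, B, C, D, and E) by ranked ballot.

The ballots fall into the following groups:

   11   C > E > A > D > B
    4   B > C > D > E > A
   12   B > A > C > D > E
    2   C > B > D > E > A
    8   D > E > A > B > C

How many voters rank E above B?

19

Ballots ranking E above B: 11+8 = 19.
Ballots ranking B above E: 4+12+2 = 18.
So 19 of 37 voters prefer E to B.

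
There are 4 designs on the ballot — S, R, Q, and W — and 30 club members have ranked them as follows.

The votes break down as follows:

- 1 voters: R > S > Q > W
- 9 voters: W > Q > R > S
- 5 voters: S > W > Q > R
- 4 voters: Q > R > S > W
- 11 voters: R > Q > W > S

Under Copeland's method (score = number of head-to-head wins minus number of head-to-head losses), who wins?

Pairwise results:
  S vs R: R wins 25–5.
  S vs Q: Q wins 24–6.
  S vs W: W wins 20–10.
  R vs Q: Q wins 18–12.
  R vs W: R wins 16–14.
  Q vs W: Q wins 16–14.
Copeland scores (wins − losses):
  S: 0 − 3 = -3
  R: 2 − 1 = 1
  Q: 3 − 0 = 3
  W: 1 − 2 = -1
Q has the best Copeland score.

Q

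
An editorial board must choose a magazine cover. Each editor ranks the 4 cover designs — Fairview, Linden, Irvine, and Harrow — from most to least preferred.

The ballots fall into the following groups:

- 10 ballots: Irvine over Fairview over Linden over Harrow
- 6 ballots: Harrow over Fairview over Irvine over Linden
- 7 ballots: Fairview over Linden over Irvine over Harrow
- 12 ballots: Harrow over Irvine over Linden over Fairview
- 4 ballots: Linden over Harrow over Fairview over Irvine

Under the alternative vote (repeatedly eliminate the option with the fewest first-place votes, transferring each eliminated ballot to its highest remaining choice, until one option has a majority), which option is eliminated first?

Linden

Round 1: Harrow 18, Irvine 10, Fairview 7, Linden 4. Linden has the fewest and is eliminated.
Round 2: Harrow 22, Irvine 10, Fairview 7. Harrow has a majority.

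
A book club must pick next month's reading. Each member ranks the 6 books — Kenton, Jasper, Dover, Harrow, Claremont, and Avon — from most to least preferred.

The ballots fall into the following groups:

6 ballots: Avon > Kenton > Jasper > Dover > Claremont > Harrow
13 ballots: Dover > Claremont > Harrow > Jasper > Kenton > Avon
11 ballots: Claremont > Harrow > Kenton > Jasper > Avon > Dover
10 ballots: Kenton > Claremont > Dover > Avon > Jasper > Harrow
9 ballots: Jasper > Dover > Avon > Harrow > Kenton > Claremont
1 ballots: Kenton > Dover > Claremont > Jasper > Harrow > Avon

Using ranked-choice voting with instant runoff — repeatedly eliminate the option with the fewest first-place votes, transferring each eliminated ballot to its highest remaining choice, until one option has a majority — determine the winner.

Kenton

Round 1: Dover 13, Kenton 11, Claremont 11, Jasper 9, Avon 6, Harrow 0. Harrow has the fewest and is eliminated.
Round 2: Dover 13, Kenton 11, Claremont 11, Jasper 9, Avon 6. Avon has the fewest and is eliminated.
Round 3: Kenton 17, Dover 13, Claremont 11, Jasper 9. Jasper has the fewest and is eliminated.
Round 4: Dover 22, Kenton 17, Claremont 11. Claremont has the fewest and is eliminated.
Round 5: Kenton 28, Dover 22. Kenton has a majority.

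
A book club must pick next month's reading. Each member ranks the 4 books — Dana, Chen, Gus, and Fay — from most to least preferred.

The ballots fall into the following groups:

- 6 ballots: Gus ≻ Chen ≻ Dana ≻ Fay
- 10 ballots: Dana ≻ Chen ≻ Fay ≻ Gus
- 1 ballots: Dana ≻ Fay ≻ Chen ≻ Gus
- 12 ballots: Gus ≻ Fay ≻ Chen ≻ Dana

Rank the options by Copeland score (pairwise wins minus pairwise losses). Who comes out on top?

Pairwise results:
  Dana vs Chen: Chen wins 18–11.
  Dana vs Gus: Gus wins 18–11.
  Dana vs Fay: Dana wins 17–12.
  Chen vs Gus: Gus wins 18–11.
  Chen vs Fay: Chen wins 16–13.
  Gus vs Fay: Gus wins 18–11.
Copeland scores (wins − losses):
  Dana: 1 − 2 = -1
  Chen: 2 − 1 = 1
  Gus: 3 − 0 = 3
  Fay: 0 − 3 = -3
Gus has the best Copeland score.

Gus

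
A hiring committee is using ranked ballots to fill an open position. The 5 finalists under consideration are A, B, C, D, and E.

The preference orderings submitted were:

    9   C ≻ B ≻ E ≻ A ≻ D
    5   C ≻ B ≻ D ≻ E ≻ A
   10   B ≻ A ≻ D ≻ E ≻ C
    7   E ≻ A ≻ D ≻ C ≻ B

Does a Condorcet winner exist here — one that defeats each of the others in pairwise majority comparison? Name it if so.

There is no Condorcet winner

Head-to-head results (31 voters total):
A vs B: B wins 24–7.
A vs C: A wins 17–14.
A vs D: A wins 26–5.
A vs E: E wins 21–10.
B vs C: C wins 21–10.
B vs D: B wins 24–7.
B vs E: B wins 24–7.
C vs D: D wins 17–14.
C vs E: E wins 17–14.
D vs E: E wins 16–15.
No candidate beats all others: A beats C beats B beats A, a majority cycle.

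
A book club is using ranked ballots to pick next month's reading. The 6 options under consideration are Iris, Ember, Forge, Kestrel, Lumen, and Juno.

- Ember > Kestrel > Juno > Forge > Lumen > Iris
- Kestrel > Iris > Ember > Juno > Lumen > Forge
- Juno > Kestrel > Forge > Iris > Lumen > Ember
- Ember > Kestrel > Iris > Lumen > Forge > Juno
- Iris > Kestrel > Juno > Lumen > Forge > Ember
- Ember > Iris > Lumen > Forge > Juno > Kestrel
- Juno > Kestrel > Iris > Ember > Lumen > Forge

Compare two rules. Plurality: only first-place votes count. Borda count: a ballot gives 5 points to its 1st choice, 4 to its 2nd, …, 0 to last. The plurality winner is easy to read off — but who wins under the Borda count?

Kestrel

Plurality first-place counts: Iris 1, Ember 3, Forge 0, Kestrel 1, Lumen 0, Juno 2 → Ember.
Borda totals: Iris 21, Ember 20, Forge 9, Kestrel 25, Lumen 11, Juno 19 → Kestrel.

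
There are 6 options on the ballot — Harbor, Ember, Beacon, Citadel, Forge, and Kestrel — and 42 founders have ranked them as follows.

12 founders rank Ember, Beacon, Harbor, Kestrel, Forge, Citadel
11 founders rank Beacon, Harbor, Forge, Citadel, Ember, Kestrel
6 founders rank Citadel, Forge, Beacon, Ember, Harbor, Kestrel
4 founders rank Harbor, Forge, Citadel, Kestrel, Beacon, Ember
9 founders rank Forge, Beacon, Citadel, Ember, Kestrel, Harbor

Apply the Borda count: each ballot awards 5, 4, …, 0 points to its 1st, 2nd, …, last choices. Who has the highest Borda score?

Borda scores:
  Harbor: 12·3 + 11·4 + 6·1 + 4·5 + 9·0 = 106
  Ember: 12·5 + 11·1 + 6·2 + 4·0 + 9·2 = 101
  Beacon: 12·4 + 11·5 + 6·3 + 4·1 + 9·4 = 161
  Citadel: 12·0 + 11·2 + 6·5 + 4·3 + 9·3 = 91
  Forge: 12·1 + 11·3 + 6·4 + 4·4 + 9·5 = 130
  Kestrel: 12·2 + 11·0 + 6·0 + 4·2 + 9·1 = 41
Beacon has the highest total.

Beacon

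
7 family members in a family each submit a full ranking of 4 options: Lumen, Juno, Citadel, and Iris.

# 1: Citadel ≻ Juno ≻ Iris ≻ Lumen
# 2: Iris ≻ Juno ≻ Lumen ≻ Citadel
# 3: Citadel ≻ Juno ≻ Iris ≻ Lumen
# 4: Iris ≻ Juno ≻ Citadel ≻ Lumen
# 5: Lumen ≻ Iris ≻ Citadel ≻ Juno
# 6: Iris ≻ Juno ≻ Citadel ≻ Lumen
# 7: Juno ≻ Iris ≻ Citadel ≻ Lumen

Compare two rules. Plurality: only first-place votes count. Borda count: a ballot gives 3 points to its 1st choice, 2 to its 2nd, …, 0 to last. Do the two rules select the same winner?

Yes

Plurality first-place counts: Lumen 1, Juno 1, Citadel 2, Iris 3 → Iris.
Borda totals: Lumen 4, Juno 13, Citadel 10, Iris 15 → Iris.
The two rules agree on Iris.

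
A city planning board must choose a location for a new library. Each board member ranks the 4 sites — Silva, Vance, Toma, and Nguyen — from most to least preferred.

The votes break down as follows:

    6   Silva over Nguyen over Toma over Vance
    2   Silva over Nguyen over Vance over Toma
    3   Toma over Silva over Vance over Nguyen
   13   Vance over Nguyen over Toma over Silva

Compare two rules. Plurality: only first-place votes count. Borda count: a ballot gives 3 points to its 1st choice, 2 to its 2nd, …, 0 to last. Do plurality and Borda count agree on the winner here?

Plurality first-place counts: Silva 8, Vance 13, Toma 3, Nguyen 0 → Vance.
Borda totals: Silva 30, Vance 44, Toma 28, Nguyen 42 → Vance.
The two rules agree on Vance.

Yes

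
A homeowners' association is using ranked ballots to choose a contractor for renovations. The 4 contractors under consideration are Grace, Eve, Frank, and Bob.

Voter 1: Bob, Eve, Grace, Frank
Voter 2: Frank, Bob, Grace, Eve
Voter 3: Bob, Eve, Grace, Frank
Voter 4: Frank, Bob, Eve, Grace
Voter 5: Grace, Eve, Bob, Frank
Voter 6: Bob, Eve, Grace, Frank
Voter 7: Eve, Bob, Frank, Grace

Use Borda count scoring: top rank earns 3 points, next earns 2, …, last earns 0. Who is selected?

Borda scores:
  Grace: 1 + 1 + 1 + 0 + 3 + 1 + 0 = 7
  Eve: 2 + 0 + 2 + 1 + 2 + 2 + 3 = 12
  Frank: 0 + 3 + 0 + 3 + 0 + 0 + 1 = 7
  Bob: 3 + 2 + 3 + 2 + 1 + 3 + 2 = 16
Bob has the highest total.

Bob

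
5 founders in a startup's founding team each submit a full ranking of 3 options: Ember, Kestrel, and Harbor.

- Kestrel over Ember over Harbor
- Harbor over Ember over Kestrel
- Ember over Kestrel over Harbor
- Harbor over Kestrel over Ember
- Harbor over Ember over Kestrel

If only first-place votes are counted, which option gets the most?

First-place vote totals:
  Ember: 1
  Kestrel: 1
  Harbor: 3
Harbor has the most first-place votes.

Harbor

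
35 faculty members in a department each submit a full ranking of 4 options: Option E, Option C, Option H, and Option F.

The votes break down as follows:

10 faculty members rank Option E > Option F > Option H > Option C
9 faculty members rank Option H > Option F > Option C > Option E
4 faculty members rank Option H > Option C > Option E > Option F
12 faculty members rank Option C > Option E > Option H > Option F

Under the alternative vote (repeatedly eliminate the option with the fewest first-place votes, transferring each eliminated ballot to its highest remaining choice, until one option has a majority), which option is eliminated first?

Option F

Round 1: Option H 13, Option C 12, Option E 10, Option F 0. Option F has the fewest and is eliminated.
Round 2: Option H 13, Option C 12, Option E 10. Option E has the fewest and is eliminated.
Round 3: Option H 23, Option C 12. Option H has a majority.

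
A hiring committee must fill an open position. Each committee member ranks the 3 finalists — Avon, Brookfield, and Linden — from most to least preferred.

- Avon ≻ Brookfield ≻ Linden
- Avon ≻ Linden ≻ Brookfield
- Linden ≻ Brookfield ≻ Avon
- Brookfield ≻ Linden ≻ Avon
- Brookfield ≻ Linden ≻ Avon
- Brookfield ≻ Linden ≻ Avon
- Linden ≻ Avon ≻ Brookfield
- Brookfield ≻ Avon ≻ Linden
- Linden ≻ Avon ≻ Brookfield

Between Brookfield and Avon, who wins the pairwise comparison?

Brookfield

Ballots ranking Brookfield above Avon: 5.
Ballots ranking Avon above Brookfield: 4.
Brookfield wins the head-to-head, 5–4.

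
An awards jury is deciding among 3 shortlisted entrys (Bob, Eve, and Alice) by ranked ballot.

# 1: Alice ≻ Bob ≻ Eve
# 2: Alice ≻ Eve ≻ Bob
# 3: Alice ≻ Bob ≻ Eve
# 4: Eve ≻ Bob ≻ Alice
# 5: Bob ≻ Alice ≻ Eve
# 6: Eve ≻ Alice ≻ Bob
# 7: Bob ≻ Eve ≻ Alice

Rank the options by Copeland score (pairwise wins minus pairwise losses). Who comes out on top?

Pairwise results:
  Bob vs Eve: Bob wins 4–3.
  Bob vs Alice: Alice wins 4–3.
  Eve vs Alice: Alice wins 4–3.
Copeland scores (wins − losses):
  Bob: 1 − 1 = 0
  Eve: 0 − 2 = -2
  Alice: 2 − 0 = 2
Alice has the best Copeland score.

Alice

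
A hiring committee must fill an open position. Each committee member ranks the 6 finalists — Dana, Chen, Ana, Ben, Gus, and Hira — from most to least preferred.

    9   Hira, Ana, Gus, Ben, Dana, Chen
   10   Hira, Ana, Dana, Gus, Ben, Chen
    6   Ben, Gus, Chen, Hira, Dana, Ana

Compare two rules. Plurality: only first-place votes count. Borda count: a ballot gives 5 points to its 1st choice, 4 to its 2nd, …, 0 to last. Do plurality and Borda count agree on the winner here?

Yes

Plurality first-place counts: Dana 0, Chen 0, Ana 0, Ben 6, Gus 0, Hira 19 → Hira.
Borda totals: Dana 45, Chen 18, Ana 76, Ben 58, Gus 71, Hira 107 → Hira.
The two rules agree on Hira.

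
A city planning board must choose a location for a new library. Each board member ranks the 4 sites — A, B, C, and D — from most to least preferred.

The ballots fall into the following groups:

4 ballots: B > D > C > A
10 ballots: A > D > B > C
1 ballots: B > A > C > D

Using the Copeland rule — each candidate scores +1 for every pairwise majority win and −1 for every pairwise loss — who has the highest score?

Pairwise results:
  A vs B: A wins 10–5.
  A vs C: A wins 11–4.
  A vs D: A wins 11–4.
  B vs C: B wins 15–0.
  B vs D: D wins 10–5.
  C vs D: D wins 14–1.
Copeland scores (wins − losses):
  A: 3 − 0 = 3
  B: 1 − 2 = -1
  C: 0 − 3 = -3
  D: 2 − 1 = 1
A has the best Copeland score.

A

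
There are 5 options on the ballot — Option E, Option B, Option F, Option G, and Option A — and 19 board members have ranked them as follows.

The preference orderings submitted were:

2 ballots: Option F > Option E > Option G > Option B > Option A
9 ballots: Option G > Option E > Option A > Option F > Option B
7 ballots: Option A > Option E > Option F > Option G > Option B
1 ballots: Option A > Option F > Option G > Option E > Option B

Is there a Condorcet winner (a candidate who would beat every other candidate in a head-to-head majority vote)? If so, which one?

Head-to-head results (19 voters total):
Option E vs Option B: Option E wins 19–0.
Option E vs Option F: Option E wins 16–3.
Option E vs Option G: Option G wins 10–9.
Option E vs Option A: Option E wins 11–8.
Option B vs Option F: Option F wins 19–0.
Option B vs Option G: Option G wins 19–0.
Option B vs Option A: Option A wins 17–2.
Option F vs Option G: Option F wins 10–9.
Option F vs Option A: Option A wins 17–2.
Option G vs Option A: Option G wins 11–8.
No candidate beats all others: Option E beats Option F beats Option G beats Option E, a majority cycle.

There is no Condorcet winner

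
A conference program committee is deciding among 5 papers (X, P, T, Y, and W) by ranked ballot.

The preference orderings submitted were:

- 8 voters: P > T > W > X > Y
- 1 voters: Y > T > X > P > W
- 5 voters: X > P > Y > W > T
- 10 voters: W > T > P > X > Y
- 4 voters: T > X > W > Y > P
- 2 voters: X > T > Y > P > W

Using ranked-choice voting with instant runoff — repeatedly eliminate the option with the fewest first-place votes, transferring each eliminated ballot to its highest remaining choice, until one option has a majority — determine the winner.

Round 1: W 10, P 8, X 7, T 4, Y 1. Y has the fewest and is eliminated.
Round 2: W 10, P 8, X 7, T 5. T has the fewest and is eliminated.
Round 3: X 12, W 10, P 8. P has the fewest and is eliminated.
Round 4: W 18, X 12. W has a majority.

W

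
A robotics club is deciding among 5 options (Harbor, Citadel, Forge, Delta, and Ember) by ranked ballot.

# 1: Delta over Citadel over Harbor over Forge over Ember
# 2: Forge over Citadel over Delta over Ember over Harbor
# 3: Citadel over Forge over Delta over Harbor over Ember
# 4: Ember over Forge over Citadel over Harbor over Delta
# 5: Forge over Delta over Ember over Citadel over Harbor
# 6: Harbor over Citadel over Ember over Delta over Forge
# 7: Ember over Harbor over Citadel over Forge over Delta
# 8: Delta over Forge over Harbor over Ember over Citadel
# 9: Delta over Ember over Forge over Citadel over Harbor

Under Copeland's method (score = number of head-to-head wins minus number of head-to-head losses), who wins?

Pairwise results:
  Harbor vs Citadel: Citadel wins 6–3.
  Harbor vs Forge: Forge wins 6–3.
  Harbor vs Delta: Delta wins 6–3.
  Harbor vs Ember: Ember wins 5–4.
  Citadel vs Forge: Forge wins 5–4.
  Citadel vs Delta: Citadel wins 5–4.
  Citadel vs Ember: Ember wins 5–4.
  Forge vs Delta: Forge wins 5–4.
  Forge vs Ember: Forge wins 5–4.
  Delta vs Ember: Delta wins 6–3.
Copeland scores (wins − losses):
  Harbor: 0 − 4 = -4
  Citadel: 2 − 2 = 0
  Forge: 4 − 0 = 4
  Delta: 2 − 2 = 0
  Ember: 2 − 2 = 0
Forge has the best Copeland score.

Forge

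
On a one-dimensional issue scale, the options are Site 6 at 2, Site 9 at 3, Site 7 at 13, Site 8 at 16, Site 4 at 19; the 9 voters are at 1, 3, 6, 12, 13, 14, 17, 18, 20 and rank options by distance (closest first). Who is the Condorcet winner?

Site 7

With single-peaked preferences on a line, the Condorcet winner is the candidate closest to the median voter.
The median voter (position 13) is closest to Site 7 at 13.
Check: Site 7 vs Site 4 — voters closer to Site 7: 6 of 9.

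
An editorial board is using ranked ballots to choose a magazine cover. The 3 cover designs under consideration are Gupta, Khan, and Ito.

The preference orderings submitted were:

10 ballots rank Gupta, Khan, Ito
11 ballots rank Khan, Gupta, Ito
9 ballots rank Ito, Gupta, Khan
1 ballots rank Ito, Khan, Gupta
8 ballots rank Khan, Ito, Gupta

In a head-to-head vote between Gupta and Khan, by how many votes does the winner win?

Ballots ranking Gupta above Khan: 10+9 = 19.
Ballots ranking Khan above Gupta: 11+1+8 = 20.
Khan wins 20–19, a margin of 1.

1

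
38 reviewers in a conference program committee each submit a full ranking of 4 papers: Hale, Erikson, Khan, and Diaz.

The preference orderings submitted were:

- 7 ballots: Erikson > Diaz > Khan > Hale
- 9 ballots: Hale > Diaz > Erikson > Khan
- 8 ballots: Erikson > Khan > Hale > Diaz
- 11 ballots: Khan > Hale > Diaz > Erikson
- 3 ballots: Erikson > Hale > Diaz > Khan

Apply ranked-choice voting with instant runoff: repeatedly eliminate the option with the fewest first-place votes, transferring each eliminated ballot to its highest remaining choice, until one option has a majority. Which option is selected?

Erikson

Round 1: Erikson 18, Khan 11, Hale 9, Diaz 0. Diaz has the fewest and is eliminated.
Round 2: Erikson 18, Khan 11, Hale 9. Hale has the fewest and is eliminated.
Round 3: Erikson 27, Khan 11. Erikson has a majority.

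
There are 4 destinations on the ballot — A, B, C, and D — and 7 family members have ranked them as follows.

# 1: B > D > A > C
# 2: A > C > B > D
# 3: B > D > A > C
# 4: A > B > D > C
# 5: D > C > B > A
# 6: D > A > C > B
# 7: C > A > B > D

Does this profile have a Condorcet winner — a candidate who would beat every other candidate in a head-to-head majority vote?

Head-to-head results (7 voters total):
A vs B: A wins 4–3.
A vs C: A wins 5–2.
A vs D: D wins 4–3.
B vs C: C wins 4–3.
B vs D: B wins 5–2.
C vs D: D wins 5–2.
No candidate beats all others: A beats B beats D beats A, a majority cycle.

No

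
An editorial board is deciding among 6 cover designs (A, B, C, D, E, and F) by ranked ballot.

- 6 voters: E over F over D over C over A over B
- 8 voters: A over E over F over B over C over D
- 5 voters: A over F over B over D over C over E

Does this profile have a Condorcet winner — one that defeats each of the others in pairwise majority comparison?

Yes

Head-to-head results (19 voters total):
A vs B: A wins 19–0.
A vs C: A wins 13–6.
A vs D: A wins 13–6.
A vs E: A wins 13–6.
A vs F: A wins 13–6.
B vs C: B wins 13–6.
B vs D: B wins 13–6.
B vs E: E wins 14–5.
B vs F: F wins 19–0.
C vs D: D wins 11–8.
C vs E: E wins 14–5.
C vs F: F wins 19–0.
D vs E: E wins 14–5.
D vs F: F wins 19–0.
E vs F: E wins 14–5.
A beats each rival — B (19–0), C (13–6), D (13–6), E (13–6), F (13–6) — so A is the Condorcet winner.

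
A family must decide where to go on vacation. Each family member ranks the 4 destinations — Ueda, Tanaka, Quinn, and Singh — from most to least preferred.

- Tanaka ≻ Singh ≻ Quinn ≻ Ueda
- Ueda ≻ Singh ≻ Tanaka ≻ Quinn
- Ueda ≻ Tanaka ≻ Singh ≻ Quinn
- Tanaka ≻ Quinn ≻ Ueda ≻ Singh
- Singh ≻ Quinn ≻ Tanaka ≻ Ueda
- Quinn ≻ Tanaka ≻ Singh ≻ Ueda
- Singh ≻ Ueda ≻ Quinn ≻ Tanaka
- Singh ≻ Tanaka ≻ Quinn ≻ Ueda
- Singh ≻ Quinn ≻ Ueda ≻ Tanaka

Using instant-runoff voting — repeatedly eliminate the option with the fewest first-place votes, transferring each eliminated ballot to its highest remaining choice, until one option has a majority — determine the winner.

Singh

Round 1: Singh 4, Ueda 2, Tanaka 2, Quinn 1. Quinn has the fewest and is eliminated.
Round 2: Singh 4, Tanaka 3, Ueda 2. Ueda has the fewest and is eliminated.
Round 3: Singh 5, Tanaka 4. Singh has a majority.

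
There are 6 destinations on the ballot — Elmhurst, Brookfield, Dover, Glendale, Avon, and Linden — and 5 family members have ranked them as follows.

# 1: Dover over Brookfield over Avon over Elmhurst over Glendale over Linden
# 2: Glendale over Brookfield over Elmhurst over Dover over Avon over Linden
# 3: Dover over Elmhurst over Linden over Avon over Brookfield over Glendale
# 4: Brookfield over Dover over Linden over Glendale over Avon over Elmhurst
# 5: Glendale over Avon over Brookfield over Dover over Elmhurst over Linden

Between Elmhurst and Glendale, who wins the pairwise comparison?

Ballots ranking Elmhurst above Glendale: 2.
Ballots ranking Glendale above Elmhurst: 3.
Glendale wins the head-to-head, 3–2.

Glendale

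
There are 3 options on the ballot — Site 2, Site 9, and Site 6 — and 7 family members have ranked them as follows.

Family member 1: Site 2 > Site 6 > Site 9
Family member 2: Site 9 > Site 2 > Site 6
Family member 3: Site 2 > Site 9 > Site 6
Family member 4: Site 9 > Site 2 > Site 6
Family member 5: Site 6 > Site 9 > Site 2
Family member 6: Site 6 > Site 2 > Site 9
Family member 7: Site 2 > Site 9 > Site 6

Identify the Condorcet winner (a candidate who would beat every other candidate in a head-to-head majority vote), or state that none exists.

Site 2

Head-to-head results (7 voters total):
Site 2 vs Site 9: Site 2 wins 4–3.
Site 2 vs Site 6: Site 2 wins 5–2.
Site 9 vs Site 6: Site 9 wins 4–3.
Site 2 beats each rival — Site 9 (4–3), Site 6 (5–2) — so Site 2 is the Condorcet winner.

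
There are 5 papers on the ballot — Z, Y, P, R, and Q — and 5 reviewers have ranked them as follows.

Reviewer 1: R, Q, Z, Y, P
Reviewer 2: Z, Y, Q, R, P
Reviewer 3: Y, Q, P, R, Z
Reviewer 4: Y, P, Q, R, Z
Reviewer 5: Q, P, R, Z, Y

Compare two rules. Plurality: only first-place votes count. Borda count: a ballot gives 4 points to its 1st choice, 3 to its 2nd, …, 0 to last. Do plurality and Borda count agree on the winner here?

No

Plurality first-place counts: Z 1, Y 2, P 0, R 1, Q 1 → Y.
Borda totals: Z 7, Y 12, P 8, R 9, Q 14 → Q.
The two rules disagree: plurality picks Y, Borda picks Q.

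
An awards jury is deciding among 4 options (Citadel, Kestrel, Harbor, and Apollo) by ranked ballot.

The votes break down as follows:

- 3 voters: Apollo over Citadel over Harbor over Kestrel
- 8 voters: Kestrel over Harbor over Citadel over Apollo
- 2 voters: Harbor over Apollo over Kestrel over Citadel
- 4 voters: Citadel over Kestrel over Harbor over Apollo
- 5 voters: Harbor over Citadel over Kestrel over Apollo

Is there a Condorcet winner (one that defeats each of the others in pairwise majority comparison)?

No

Head-to-head results (22 voters total):
Citadel vs Kestrel: Citadel wins 12–10.
Citadel vs Harbor: Harbor wins 15–7.
Citadel vs Apollo: Citadel wins 17–5.
Kestrel vs Harbor: Kestrel wins 12–10.
Kestrel vs Apollo: Kestrel wins 17–5.
Harbor vs Apollo: Harbor wins 19–3.
No candidate beats all others: Citadel beats Kestrel beats Harbor beats Citadel, a majority cycle.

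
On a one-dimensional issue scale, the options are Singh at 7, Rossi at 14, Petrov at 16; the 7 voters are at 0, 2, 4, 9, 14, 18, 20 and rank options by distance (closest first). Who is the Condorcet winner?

Singh

With single-peaked preferences on a line, the Condorcet winner is the candidate closest to the median voter.
The median voter (position 9) is closest to Singh at 7.
Check: Singh vs Rossi — voters closer to Singh: 4 of 7.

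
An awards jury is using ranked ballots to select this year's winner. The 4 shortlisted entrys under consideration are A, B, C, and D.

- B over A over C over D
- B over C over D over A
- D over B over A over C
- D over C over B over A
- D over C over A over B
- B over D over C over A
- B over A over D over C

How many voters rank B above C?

5

Ballots ranking B above C: 5.
Ballots ranking C above B: 2.
So 5 of 7 voters prefer B to C.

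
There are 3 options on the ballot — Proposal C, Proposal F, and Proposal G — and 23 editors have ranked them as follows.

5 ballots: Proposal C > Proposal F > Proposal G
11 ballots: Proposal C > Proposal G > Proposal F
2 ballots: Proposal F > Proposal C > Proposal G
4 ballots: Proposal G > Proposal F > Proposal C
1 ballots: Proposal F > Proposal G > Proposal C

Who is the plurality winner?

Proposal C

First-place vote totals:
  Proposal C: 16
  Proposal F: 3
  Proposal G: 4
Proposal C has the most first-place votes.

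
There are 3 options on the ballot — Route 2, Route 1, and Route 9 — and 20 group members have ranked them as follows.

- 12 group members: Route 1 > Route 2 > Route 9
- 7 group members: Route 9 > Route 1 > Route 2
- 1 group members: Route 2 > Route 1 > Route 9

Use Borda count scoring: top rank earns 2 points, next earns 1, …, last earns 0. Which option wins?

Borda scores:
  Route 2: 12·1 + 7·0 + 2 = 14
  Route 1: 12·2 + 7·1 + 1 = 32
  Route 9: 12·0 + 7·2 + 0 = 14
Route 1 has the highest total.

Route 1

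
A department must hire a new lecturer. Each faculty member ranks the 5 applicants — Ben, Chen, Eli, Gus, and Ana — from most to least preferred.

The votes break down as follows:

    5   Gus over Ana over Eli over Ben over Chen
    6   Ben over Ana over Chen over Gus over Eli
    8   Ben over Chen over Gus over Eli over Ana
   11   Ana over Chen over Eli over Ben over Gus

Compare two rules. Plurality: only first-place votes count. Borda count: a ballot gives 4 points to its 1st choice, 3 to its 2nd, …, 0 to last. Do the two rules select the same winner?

No

Plurality first-place counts: Ben 14, Chen 0, Eli 0, Gus 5, Ana 11 → Ben.
Borda totals: Ben 72, Chen 69, Eli 40, Gus 42, Ana 77 → Ana.
The two rules disagree: plurality picks Ben, Borda picks Ana.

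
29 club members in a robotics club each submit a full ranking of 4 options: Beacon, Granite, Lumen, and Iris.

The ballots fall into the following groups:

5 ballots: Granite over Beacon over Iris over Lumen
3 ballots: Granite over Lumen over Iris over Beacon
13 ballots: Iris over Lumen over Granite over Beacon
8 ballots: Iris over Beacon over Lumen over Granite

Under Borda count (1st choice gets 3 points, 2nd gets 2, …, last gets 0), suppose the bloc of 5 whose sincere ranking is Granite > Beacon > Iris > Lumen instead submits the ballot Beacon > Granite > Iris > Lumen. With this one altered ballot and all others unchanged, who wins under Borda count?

Borda totals with the altered ballot: Beacon 31, Granite 32, Lumen 40, Iris 71.
The winner is unchanged: still Iris.

Iris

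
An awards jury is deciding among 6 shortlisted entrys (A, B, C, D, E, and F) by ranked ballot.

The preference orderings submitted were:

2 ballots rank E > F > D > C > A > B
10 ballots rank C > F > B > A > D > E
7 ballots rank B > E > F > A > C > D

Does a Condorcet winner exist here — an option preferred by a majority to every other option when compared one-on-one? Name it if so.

Head-to-head results (19 voters total):
A vs B: B wins 17–2.
A vs C: C wins 12–7.
A vs D: A wins 17–2.
A vs E: A wins 10–9.
A vs F: F wins 19–0.
B vs C: C wins 12–7.
B vs D: B wins 17–2.
B vs E: B wins 17–2.
B vs F: F wins 12–7.
C vs D: C wins 17–2.
C vs E: C wins 10–9.
C vs F: C wins 10–9.
D vs E: D wins 10–9.
D vs F: F wins 19–0.
E vs F: F wins 10–9.
C beats each rival — A (12–7), B (12–7), D (17–2), E (10–9), F (10–9) — so C is the Condorcet winner.

C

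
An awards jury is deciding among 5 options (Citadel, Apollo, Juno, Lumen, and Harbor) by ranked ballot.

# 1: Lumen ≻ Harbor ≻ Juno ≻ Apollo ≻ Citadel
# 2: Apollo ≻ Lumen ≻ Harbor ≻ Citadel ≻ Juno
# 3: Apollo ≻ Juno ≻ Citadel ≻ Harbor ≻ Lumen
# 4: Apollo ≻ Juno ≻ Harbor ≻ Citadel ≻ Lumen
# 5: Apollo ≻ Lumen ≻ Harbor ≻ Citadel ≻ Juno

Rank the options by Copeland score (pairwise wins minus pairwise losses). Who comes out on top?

Pairwise results:
  Citadel vs Apollo: Apollo wins 5–0.
  Citadel vs Juno: Juno wins 3–2.
  Citadel vs Lumen: Lumen wins 3–2.
  Citadel vs Harbor: Harbor wins 4–1.
  Apollo vs Juno: Apollo wins 4–1.
  Apollo vs Lumen: Apollo wins 4–1.
  Apollo vs Harbor: Apollo wins 4–1.
  Juno vs Lumen: Lumen wins 3–2.
  Juno vs Harbor: Harbor wins 3–2.
  Lumen vs Harbor: Lumen wins 3–2.
Copeland scores (wins − losses):
  Citadel: 0 − 4 = -4
  Apollo: 4 − 0 = 4
  Juno: 1 − 3 = -2
  Lumen: 3 − 1 = 2
  Harbor: 2 − 2 = 0
Apollo has the best Copeland score.

Apollo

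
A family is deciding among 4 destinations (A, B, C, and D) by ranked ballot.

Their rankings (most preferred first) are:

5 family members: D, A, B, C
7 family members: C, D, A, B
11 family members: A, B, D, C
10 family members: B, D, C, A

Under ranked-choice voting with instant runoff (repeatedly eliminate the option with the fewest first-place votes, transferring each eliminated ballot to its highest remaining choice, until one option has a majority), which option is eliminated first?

D

Round 1: A 11, B 10, C 7, D 5. D has the fewest and is eliminated.
Round 2: A 16, B 10, C 7. C has the fewest and is eliminated.
Round 3: A 23, B 10. A has a majority.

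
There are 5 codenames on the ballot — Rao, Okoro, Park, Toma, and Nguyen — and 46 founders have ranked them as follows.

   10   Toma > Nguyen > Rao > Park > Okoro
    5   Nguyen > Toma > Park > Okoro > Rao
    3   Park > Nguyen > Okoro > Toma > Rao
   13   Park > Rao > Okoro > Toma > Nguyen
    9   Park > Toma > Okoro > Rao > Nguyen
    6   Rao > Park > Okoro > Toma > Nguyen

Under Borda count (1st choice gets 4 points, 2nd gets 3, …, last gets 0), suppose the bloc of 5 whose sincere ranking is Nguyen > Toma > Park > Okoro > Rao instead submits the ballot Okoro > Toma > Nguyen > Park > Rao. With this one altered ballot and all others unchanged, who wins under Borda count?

Park

Borda totals with the altered ballot: Rao 92, Okoro 82, Park 133, Toma 104, Nguyen 49.
The winner is unchanged: still Park.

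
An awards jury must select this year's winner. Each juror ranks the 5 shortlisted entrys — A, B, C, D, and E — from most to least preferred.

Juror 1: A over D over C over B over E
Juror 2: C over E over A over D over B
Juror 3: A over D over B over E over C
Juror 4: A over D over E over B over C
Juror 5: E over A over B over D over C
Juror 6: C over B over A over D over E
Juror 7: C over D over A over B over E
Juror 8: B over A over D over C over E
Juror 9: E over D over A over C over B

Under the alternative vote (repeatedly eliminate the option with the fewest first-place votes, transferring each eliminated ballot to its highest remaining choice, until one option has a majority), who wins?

A

Round 1: A 3, C 3, E 2, B 1, D 0. D has the fewest and is eliminated.
Round 2: A 3, C 3, E 2, B 1. B has the fewest and is eliminated.
Round 3: A 4, C 3, E 2. E has the fewest and is eliminated.
Round 4: A 6, C 3. A has a majority.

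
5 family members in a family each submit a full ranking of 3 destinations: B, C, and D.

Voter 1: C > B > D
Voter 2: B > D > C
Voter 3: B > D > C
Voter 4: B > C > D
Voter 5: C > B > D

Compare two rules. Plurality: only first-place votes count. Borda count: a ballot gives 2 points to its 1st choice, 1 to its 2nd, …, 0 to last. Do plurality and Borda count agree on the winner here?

Yes

Plurality first-place counts: B 3, C 2, D 0 → B.
Borda totals: B 8, C 5, D 2 → B.
The two rules agree on B.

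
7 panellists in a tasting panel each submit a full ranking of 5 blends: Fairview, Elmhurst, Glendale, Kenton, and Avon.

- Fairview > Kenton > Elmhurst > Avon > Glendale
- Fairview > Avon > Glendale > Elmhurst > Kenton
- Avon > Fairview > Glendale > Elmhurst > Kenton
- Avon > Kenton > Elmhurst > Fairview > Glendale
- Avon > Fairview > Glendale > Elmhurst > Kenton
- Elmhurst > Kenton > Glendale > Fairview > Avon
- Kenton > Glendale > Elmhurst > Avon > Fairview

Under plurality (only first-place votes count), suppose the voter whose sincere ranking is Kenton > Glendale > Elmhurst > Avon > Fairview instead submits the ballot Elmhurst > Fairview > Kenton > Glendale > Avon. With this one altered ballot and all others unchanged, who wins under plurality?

First-place totals with the altered ballot: Fairview 2, Elmhurst 2, Glendale 0, Kenton 0, Avon 3.
The winner is unchanged: still Avon.

Avon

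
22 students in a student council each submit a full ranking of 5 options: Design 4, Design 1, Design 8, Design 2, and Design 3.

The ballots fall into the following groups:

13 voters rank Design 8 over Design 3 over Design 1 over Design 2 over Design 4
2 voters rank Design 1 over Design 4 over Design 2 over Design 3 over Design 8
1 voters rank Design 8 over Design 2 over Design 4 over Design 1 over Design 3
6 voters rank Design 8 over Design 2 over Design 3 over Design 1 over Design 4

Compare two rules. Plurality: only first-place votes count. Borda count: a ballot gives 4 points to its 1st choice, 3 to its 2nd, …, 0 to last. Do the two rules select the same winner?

Yes

Plurality first-place counts: Design 4 0, Design 1 2, Design 8 20, Design 2 0, Design 3 0 → Design 8.
Borda totals: Design 4 8, Design 1 41, Design 8 80, Design 2 38, Design 3 53 → Design 8.
The two rules agree on Design 8.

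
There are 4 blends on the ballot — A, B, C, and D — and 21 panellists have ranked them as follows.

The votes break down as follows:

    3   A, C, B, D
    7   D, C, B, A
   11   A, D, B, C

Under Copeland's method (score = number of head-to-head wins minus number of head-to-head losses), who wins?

A

Pairwise results:
  A vs B: A wins 14–7.
  A vs C: A wins 14–7.
  A vs D: A wins 14–7.
  B vs C: B wins 11–10.
  B vs D: D wins 18–3.
  C vs D: D wins 18–3.
Copeland scores (wins − losses):
  A: 3 − 0 = 3
  B: 1 − 2 = -1
  C: 0 − 3 = -3
  D: 2 − 1 = 1
A has the best Copeland score.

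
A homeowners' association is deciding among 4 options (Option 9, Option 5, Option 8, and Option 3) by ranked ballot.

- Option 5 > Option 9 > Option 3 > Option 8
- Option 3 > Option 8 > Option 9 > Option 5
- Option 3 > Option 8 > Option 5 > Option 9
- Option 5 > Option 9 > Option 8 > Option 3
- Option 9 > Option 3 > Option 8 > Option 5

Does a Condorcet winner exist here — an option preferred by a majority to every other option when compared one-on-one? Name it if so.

No Condorcet winner

Head-to-head results (5 voters total):
Option 9 vs Option 5: Option 5 wins 3–2.
Option 9 vs Option 8: Option 9 wins 3–2.
Option 9 vs Option 3: Option 9 wins 3–2.
Option 5 vs Option 8: Option 8 wins 3–2.
Option 5 vs Option 3: Option 3 wins 3–2.
Option 8 vs Option 3: Option 3 wins 4–1.
No candidate beats all others: Option 9 beats Option 8 beats Option 5 beats Option 9, a majority cycle.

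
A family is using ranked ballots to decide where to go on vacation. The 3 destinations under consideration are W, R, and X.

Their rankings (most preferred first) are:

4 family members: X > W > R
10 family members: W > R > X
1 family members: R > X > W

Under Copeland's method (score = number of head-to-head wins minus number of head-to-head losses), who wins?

Pairwise results:
  W vs R: W wins 14–1.
  W vs X: W wins 10–5.
  R vs X: R wins 11–4.
Copeland scores (wins − losses):
  W: 2 − 0 = 2
  R: 1 − 1 = 0
  X: 0 − 2 = -2
W has the best Copeland score.

W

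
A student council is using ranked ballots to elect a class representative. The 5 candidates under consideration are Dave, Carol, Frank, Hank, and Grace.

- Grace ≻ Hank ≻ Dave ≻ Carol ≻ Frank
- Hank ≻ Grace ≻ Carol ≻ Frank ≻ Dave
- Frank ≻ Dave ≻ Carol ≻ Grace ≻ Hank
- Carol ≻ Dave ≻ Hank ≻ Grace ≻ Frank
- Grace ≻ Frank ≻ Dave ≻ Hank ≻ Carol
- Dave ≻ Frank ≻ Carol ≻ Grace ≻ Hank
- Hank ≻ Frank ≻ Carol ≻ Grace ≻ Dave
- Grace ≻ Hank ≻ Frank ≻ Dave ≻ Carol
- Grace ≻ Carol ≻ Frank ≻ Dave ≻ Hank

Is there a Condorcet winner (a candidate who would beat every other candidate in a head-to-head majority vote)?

Yes

Head-to-head results (9 voters total):
Dave vs Carol: Dave wins 5–4.
Dave vs Frank: Frank wins 6–3.
Dave vs Hank: Dave wins 5–4.
Dave vs Grace: Grace wins 6–3.
Carol vs Frank: Frank wins 5–4.
Carol vs Hank: Hank wins 5–4.
Carol vs Grace: Grace wins 5–4.
Frank vs Hank: Hank wins 5–4.
Frank vs Grace: Grace wins 6–3.
Hank vs Grace: Grace wins 6–3.
Grace beats each rival — Dave (6–3), Carol (5–4), Frank (6–3), Hank (6–3) — so Grace is the Condorcet winner.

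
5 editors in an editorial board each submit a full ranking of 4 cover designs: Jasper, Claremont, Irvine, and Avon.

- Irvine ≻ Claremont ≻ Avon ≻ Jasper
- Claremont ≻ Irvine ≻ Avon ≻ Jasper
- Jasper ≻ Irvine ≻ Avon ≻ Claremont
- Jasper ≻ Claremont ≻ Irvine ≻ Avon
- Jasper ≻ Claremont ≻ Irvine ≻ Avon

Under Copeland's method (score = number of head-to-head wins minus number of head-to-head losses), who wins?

Pairwise results:
  Jasper vs Claremont: Jasper wins 3–2.
  Jasper vs Irvine: Jasper wins 3–2.
  Jasper vs Avon: Jasper wins 3–2.
  Claremont vs Irvine: Claremont wins 3–2.
  Claremont vs Avon: Claremont wins 4–1.
  Irvine vs Avon: Irvine wins 5–0.
Copeland scores (wins − losses):
  Jasper: 3 − 0 = 3
  Claremont: 2 − 1 = 1
  Irvine: 1 − 2 = -1
  Avon: 0 − 3 = -3
Jasper has the best Copeland score.

Jasper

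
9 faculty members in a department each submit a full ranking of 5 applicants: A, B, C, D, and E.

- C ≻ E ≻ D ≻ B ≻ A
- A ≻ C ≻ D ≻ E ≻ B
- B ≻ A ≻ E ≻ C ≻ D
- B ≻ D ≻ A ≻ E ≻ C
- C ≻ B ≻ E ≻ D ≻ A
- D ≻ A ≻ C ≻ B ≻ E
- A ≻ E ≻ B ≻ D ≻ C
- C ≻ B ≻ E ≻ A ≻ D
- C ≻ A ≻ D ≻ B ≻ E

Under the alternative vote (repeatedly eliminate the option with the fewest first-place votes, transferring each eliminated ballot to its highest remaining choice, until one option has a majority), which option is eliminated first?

E

Round 1: C 4, A 2, B 2, D 1, E 0. E has the fewest and is eliminated.
Round 2: C 4, A 2, B 2, D 1. D has the fewest and is eliminated.
Round 3: C 4, A 3, B 2. B has the fewest and is eliminated.
Round 4: A 5, C 4. A has a majority.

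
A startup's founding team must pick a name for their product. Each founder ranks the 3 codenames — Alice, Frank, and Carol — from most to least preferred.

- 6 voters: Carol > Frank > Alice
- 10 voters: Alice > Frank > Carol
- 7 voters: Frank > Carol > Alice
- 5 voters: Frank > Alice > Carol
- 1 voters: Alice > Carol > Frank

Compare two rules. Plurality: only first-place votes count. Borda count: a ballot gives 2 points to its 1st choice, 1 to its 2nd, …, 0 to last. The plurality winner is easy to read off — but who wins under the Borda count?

Plurality first-place counts: Alice 11, Frank 12, Carol 6 → Frank.
Borda totals: Alice 27, Frank 40, Carol 20 → Frank.

Frank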